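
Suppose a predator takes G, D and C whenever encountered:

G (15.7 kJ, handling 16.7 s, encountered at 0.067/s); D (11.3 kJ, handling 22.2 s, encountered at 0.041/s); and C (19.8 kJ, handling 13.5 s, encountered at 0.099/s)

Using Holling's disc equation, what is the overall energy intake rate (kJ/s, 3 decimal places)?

0.796 kJ/s

R = (0.067×15.7 + 0.041×11.3 + 0.099×19.8) / (1 + 0.067×16.7 + 0.041×22.2 + 0.099×13.5) = 3.475/4.366 = 0.7961 kJ/s.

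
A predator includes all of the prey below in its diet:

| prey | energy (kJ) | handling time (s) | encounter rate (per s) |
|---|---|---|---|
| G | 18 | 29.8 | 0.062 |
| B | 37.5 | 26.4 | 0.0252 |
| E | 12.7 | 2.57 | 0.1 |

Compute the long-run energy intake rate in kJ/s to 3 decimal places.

R = Σλ_iE_i / (1 + Σλ_ih_i)
Numerator: 0.062×18 + 0.0252×37.5 + 0.1×12.7 = 3.331
Denominator: 1 + 0.062×29.8 + 0.0252×26.4 + 0.1×2.57 = 3.77
R = 3.331/3.77 = 0.8836 kJ/s

0.884 kJ/s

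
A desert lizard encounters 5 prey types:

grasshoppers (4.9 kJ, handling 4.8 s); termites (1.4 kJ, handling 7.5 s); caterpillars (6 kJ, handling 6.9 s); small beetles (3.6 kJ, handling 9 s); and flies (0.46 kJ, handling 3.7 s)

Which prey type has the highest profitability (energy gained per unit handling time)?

grasshoppers

Profitability E/h (kJ/s): grasshoppers = 4.9/4.8 = 1.02, termites = 1.4/7.5 = 0.187, caterpillars = 6/6.9 = 0.87, small beetles = 3.6/9 = 0.4, flies = 0.46/3.7 = 0.124.
Ranked: grasshoppers > caterpillars > small beetles > termites > flies.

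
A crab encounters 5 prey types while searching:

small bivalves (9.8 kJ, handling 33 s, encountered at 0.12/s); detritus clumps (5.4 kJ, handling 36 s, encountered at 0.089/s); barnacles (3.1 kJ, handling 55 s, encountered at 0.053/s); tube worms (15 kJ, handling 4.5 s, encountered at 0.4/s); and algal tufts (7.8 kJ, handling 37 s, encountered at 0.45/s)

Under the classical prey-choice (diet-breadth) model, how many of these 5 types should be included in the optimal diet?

Profitabilities (E/h, kJ/s): tube worms 3.33, small bivalves 0.297, algal tufts 0.211, detritus clumps 0.15, barnacles 0.0564. Add prey in this order while the next type's profitability exceeds the intake rate on those already taken.
Rate on top 1: 2.143. small bivalves: 0.297 < 2.143 → exclude; stop.
Optimal diet: tube worms — 1 of 5 types.

1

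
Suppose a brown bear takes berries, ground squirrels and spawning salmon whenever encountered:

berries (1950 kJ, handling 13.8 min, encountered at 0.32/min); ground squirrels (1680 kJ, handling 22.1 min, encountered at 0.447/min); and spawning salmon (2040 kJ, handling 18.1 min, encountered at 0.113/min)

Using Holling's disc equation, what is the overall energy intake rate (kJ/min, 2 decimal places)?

R = Σλ_iE_i / (1 + Σλ_ih_i)
Numerator: 0.32×1950 + 0.447×1680 + 0.113×2040 = 1605
Denominator: 1 + 0.32×13.8 + 0.447×22.1 + 0.113×18.1 = 17.34
R = 1605/17.34 = 92.59 kJ/min

92.59 kJ/min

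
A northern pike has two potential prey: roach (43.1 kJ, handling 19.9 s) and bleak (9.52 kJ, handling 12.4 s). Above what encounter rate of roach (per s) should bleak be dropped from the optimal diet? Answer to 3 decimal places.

0.028 per s

Drop bleak once their profitability E₂/h₂ falls below the rate achievable on roach alone: E₂/h₂ = λE₁/(1 + λh₁).
Solve for λ: λE₁h₂ = E₂(1 + λh₁) → λ(E₁h₂ − E₂h₁) = E₂ → λ = E₂/(E₁h₂ − E₂h₁).
λ = 9.52/(43.1×12.4 − 9.52×19.9) = 9.52/345 = 0.02759 per s.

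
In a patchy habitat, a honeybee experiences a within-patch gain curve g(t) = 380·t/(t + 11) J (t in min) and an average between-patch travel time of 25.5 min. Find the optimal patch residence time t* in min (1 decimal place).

16.7 min

Maximise g(t)/(T+t): set derivative to zero → g'(t)(T+t) = g(t).
g'(t) = 380·11/(t + 11)². Setting 380·11/(t+11)² = 380t/[(t+11)(25.5+t)] gives 11(25.5+t) = t(t+11), so t² = 11×25.5 = 280.5.
t* = √280.5 = 16.75 min.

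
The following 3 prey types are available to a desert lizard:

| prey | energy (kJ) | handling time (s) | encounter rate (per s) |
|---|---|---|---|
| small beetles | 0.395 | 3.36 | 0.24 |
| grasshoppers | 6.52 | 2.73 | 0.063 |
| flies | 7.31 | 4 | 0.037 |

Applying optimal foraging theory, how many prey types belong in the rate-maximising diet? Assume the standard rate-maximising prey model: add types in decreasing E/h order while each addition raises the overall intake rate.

2

Profitabilities (E/h, kJ/s): grasshoppers 2.39, flies 1.83, small beetles 0.118. Add prey in this order while the next type's profitability exceeds the intake rate on those already taken.
Rate on top 1: 0.3505. flies: 1.83 > 0.3505 → include.
Rate on top 2: 0.5161. small beetles: 0.118 < 0.5161 → exclude; stop.
Optimal diet: grasshoppers, flies — 2 of 3 types.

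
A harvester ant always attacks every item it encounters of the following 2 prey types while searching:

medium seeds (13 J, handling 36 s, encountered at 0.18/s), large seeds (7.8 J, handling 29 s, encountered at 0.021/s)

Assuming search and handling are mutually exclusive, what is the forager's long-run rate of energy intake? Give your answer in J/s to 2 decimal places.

0.31 J/s

R = (0.18×13 + 0.021×7.8) / (1 + 0.18×36 + 0.021×29) = 2.504/8.089 = 0.3095 J/s.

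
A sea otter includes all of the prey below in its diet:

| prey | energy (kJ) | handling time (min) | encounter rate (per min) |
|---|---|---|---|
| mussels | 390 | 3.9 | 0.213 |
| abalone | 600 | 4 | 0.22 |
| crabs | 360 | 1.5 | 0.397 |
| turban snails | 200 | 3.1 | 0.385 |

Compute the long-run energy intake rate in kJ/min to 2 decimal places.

R = (0.213×390 + 0.22×600 + 0.397×360 + 0.385×200) / (1 + 0.213×3.9 + 0.22×4 + 0.397×1.5 + 0.385×3.1) = 435/4.5 = 96.67 kJ/min.

96.67 kJ/min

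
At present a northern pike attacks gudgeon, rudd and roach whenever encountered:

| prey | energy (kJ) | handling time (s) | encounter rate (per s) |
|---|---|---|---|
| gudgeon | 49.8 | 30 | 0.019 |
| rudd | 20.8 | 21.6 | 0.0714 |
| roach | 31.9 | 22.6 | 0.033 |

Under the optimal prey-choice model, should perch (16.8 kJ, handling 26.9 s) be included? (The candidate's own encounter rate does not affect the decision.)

No

Intake rate on the current diet: R = (0.019×49.8 + 0.0714×20.8 + 0.033×31.9) / (1 + 0.019×30 + 0.0714×21.6 + 0.033×22.6) = 3.484/3.858 = 0.9031 kJ/s.
perch: E/h = 16.8/26.9 = 0.6245 kJ/s.
0.6245 < 0.9031, so adding perch would lower the average — exclude it.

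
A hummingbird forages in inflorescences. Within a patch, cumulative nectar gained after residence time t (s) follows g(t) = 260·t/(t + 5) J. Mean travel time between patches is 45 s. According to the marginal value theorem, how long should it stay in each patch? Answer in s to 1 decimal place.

Maximise g(t)/(T+t): set derivative to zero → g'(t)(T+t) = g(t).
g'(t) = 260·5/(t + 5)². Setting 260·5/(t+5)² = 260t/[(t+5)(45+t)] gives 5(45+t) = t(t+5), so t² = 5×45 = 225.
t* = √225 = 15 s.

15.0 s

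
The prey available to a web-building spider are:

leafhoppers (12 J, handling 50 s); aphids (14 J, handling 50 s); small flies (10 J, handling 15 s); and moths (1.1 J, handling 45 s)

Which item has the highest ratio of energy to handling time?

small flies

Profitability E/h (J/s): leafhoppers = 12/50 = 0.24, aphids = 14/50 = 0.28, small flies = 10/15 = 0.667, moths = 1.1/45 = 0.0244.
Ranked: small flies > aphids > leafhoppers > moths.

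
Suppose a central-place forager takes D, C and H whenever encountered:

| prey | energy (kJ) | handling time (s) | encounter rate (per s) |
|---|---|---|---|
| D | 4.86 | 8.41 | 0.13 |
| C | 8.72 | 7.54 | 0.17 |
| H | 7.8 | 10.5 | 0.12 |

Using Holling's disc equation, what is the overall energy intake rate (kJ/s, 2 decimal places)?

R = (0.13×4.86 + 0.17×8.72 + 0.12×7.8) / (1 + 0.13×8.41 + 0.17×7.54 + 0.12×10.5) = 3.05/4.635 = 0.6581 kJ/s.

0.66 kJ/s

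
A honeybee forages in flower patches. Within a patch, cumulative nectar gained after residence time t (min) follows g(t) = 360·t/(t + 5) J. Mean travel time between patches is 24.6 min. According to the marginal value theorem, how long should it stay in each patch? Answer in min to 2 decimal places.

Optimal t* satisfies g'(t*) = g(t*)/(T + t*).
g'(t) = 360·5/(t + 5)². Setting 360·5/(t+5)² = 360t/[(t+5)(24.6+t)] gives 5(24.6+t) = t(t+5), so t² = 5×24.6 = 123.
t* = √123 = 11.09 min.

11.09 min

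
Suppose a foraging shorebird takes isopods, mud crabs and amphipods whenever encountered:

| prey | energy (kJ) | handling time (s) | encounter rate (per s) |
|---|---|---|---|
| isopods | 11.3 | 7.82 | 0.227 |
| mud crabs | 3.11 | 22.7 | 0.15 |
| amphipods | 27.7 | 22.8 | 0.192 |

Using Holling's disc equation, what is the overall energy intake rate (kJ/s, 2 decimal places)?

0.79 kJ/s

R = (0.227×11.3 + 0.15×3.11 + 0.192×27.7) / (1 + 0.227×7.82 + 0.15×22.7 + 0.192×22.8) = 8.35/10.56 = 0.7909 kJ/s.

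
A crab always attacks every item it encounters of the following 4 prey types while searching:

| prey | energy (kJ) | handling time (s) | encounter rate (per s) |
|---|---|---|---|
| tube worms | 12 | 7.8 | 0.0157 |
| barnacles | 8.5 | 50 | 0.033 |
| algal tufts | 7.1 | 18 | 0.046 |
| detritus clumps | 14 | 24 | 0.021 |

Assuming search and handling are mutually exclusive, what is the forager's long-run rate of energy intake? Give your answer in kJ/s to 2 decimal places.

0.27 kJ/s

R = (0.0157×12 + 0.033×8.5 + 0.046×7.1 + 0.021×14) / (1 + 0.0157×7.8 + 0.033×50 + 0.046×18 + 0.021×24) = 1.09/4.104 = 0.2654 kJ/s.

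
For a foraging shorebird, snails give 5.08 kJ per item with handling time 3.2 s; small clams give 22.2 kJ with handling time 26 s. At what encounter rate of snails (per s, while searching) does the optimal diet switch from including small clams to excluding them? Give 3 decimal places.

0.364 per s

The zero-one rule: include small clams iff E₂/h₂ > λE₁/(1+λh₁). Equality gives the switch point.
λE₁h₂ = E₂ + λE₂h₁ ⇒ λ = E₂/(E₁h₂ − E₂h₁) = 22.2/(132.1 − 71.04) = 0.3637 per s.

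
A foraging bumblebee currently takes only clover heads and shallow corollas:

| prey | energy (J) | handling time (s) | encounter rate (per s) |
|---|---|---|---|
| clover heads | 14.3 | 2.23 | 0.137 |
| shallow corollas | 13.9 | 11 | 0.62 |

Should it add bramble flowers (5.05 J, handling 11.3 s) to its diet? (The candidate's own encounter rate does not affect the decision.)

Intake rate on the current diet: R = (0.137×14.3 + 0.62×13.9) / (1 + 0.137×2.23 + 0.62×11) = 10.58/8.126 = 1.302 J/s.
Profitability of bramble flowers: 5.05/11.3 = 0.4469 J/s.
0.4469 < 1.302, so adding bramble flowers would lower the average — exclude it.

No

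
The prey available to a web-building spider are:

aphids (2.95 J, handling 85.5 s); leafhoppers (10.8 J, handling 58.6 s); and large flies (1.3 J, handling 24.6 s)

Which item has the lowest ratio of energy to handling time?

aphids

Profitability E/h (J/s): aphids = 2.95/85.5 = 0.0345, leafhoppers = 10.8/58.6 = 0.184, large flies = 1.3/24.6 = 0.0528.
Ranked: leafhoppers > large flies > aphids.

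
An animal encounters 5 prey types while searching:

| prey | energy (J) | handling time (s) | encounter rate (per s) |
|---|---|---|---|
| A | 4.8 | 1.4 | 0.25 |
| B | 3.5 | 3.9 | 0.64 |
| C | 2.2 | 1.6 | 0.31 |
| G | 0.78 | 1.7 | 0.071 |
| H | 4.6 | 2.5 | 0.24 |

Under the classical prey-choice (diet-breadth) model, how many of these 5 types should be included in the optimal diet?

3

Rank by E/h (J/s): A 3.43, H 1.84, C 1.38, B 0.897, G 0.459. Include each in turn until the next type's E/h falls below the running intake rate.
Rate on top 1: 0.8889. H: 1.84 > 0.8889 → include.
Rate on top 2: 1.182. C: 1.38 > 1.182 → include.
Rate on top 3: 1.221. B: 0.897 < 1.221 → exclude; stop.
Optimal diet: A, H, C — 3 of 5 types.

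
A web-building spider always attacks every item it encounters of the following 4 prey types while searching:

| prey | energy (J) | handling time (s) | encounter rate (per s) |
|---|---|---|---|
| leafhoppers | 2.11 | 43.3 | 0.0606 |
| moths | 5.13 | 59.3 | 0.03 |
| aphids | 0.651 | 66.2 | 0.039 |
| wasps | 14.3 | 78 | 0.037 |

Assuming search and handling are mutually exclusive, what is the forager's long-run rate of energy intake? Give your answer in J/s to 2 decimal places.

0.08 J/s

R = (0.0606×2.11 + 0.03×5.13 + 0.039×0.651 + 0.037×14.3) / (1 + 0.0606×43.3 + 0.03×59.3 + 0.039×66.2 + 0.037×78) = 0.8363/10.87 = 0.07693 J/s.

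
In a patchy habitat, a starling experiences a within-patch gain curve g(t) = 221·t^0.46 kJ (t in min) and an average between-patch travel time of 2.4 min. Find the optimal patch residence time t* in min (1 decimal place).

Maximise g(t)/(T+t): set derivative to zero → g'(t)(T+t) = g(t).
g'(t) = 0.46·221·t^-0.54. Setting 0.46·221·t^-0.54 = 221·t^0.46/(2.4+t) gives 0.46(2.4+t) = t, so 0.54·t = 0.46×2.4.
t* = 0.46×2.4/0.54 = 2.044 min.

2.0 min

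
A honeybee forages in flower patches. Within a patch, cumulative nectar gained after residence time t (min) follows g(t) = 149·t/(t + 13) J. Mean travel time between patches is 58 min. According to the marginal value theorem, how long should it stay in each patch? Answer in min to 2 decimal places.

By the marginal value theorem, leave when the instantaneous gain rate g'(t) equals the habitat-wide average g(t)/(T + t).
g'(t) = 149·13/(t + 13)². Setting 149·13/(t+13)² = 149t/[(t+13)(58+t)] gives 13(58+t) = t(t+13), so t² = 13×58 = 754.
t* = √754 = 27.46 min.

27.46 min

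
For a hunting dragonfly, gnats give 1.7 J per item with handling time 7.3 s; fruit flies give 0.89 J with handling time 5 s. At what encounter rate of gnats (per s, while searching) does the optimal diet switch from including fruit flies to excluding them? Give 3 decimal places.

0.444 per s

The zero-one rule: include fruit flies iff E₂/h₂ > λE₁/(1+λh₁). Equality gives the switch point.
λE₁h₂ = E₂ + λE₂h₁ ⇒ λ = E₂/(E₁h₂ − E₂h₁) = 0.89/(8.5 − 6.497) = 0.4443 per s.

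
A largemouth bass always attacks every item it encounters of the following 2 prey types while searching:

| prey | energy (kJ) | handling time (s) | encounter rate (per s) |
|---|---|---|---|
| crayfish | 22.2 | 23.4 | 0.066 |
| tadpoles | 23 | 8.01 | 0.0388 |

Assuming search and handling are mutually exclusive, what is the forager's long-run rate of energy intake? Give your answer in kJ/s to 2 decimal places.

Energy encountered per unit search time: 0.066×22.2 + 0.0388×23 = 2.358 kJ/s.
Handling time per unit search time: 0.066×23.4 + 0.0388×8.01 = 1.855.
Rate = 2.358/(1 + 1.855) = 0.8257 kJ/s.

0.83 kJ/s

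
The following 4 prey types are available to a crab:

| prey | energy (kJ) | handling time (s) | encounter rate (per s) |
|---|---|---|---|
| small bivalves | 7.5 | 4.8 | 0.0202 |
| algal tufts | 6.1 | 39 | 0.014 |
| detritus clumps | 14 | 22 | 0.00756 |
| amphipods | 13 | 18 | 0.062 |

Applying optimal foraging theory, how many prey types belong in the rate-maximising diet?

3

E/h in descending order: small bivalves 1.56, amphipods 0.722, detritus clumps 0.636, algal tufts 0.156 kJ/s. The optimal diet is the largest prefix of this list for which every included type satisfies E_i/h_i > R on the types above it.
Rate on top 1: 0.1381. amphipods: 0.722 > 0.1381 → include.
Rate on top 2: 0.4327. detritus clumps: 0.636 > 0.4327 → include.
Rate on top 3: 0.4469. algal tufts: 0.156 < 0.4469 → exclude; stop.
Optimal diet: small bivalves, amphipods, detritus clumps — 3 of 4 types.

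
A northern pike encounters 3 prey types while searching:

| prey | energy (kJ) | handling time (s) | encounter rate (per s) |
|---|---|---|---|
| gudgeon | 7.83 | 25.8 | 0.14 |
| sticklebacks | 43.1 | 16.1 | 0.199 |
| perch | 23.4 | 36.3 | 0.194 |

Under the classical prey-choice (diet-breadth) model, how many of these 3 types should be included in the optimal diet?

Rank by E/h (kJ/s): sticklebacks 2.68, perch 0.645, gudgeon 0.303. Include each in turn until the next type's E/h falls below the running intake rate.
Rate on top 1: 2.04. perch: 0.645 < 2.04 → exclude; stop.
Optimal diet: sticklebacks — 1 of 3 types.

1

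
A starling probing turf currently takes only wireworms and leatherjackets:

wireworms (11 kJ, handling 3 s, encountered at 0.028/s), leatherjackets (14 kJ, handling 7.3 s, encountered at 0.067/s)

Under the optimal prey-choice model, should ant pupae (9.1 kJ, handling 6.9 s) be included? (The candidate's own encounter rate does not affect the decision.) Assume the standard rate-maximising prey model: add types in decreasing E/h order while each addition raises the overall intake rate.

Intake rate on the current diet: R = (0.028×11 + 0.067×14) / (1 + 0.028×3 + 0.067×7.3) = 1.246/1.573 = 0.7921 kJ/s.
ant pupae: E/h = 9.1/6.9 = 1.319 kJ/s.
Since 1.319 > R, including ant pupae increases the long-run rate.

Yes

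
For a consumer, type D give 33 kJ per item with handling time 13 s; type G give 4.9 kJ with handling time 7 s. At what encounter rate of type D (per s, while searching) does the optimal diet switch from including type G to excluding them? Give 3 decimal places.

0.029 per s

The zero-one rule: include type G iff E₂/h₂ > λE₁/(1+λh₁). Equality gives the switch point.
λE₁h₂ = E₂ + λE₂h₁ ⇒ λ = E₂/(E₁h₂ − E₂h₁) = 4.9/(231 − 63.7) = 0.02929 per s.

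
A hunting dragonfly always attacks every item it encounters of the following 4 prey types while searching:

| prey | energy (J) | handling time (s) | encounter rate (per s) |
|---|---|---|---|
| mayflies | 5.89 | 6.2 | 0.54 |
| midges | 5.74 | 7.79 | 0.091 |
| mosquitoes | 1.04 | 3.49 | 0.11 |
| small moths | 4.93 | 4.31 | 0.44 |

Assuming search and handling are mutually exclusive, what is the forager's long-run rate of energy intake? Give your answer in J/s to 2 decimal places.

0.82 J/s

R = Σλ_iE_i / (1 + Σλ_ih_i)
Numerator: 0.54×5.89 + 0.091×5.74 + 0.11×1.04 + 0.44×4.93 = 5.987
Denominator: 1 + 0.54×6.2 + 0.091×7.79 + 0.11×3.49 + 0.44×4.31 = 7.337
R = 5.987/7.337 = 0.8159 J/s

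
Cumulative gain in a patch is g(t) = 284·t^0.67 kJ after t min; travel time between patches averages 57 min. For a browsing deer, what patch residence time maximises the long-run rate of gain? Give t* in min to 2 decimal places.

115.73 min

Optimal t* satisfies g'(t*) = g(t*)/(T + t*).
g'(t) = 0.67·284·t^-0.33. Setting 0.67·284·t^-0.33 = 284·t^0.67/(57+t) gives 0.67(57+t) = t, so 0.33·t = 0.67×57.
t* = 0.67×57/0.33 = 115.7 min.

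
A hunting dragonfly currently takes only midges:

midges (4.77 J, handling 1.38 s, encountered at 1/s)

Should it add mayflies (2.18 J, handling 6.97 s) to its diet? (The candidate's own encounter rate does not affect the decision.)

No

On midges alone, R = ΣλE/(1+Σλh) = 4.77/2.38 = 2.004 J/s.
mayflies: E/h = 2.18/6.97 = 0.3128 J/s.
0.3128 < 2.004, so adding mayflies would lower the average — exclude it.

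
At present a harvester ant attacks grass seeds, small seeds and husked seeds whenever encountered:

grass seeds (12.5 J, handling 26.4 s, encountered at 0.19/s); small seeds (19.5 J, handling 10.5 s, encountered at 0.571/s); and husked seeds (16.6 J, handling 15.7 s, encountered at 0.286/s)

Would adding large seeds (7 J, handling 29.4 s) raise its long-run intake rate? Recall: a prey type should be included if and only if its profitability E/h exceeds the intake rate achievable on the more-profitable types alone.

No

Current rate: (0.19×12.5 + 0.571×19.5 + 0.286×16.6)/(1 + 0.19×26.4 + 0.571×10.5 + 0.286×15.7) = 1.106 J/s.
Profitability of large seeds: 7/29.4 = 0.2381 J/s.
Since 0.2381 < R, time spent handling large seeds is better spent searching.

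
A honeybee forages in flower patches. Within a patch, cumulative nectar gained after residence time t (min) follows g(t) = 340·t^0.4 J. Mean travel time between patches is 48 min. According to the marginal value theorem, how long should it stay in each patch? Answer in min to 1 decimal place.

32.0 min

Optimal t* satisfies g'(t*) = g(t*)/(T + t*).
g'(t) = 0.4·340·t^-0.6. Setting 0.4·340·t^-0.6 = 340·t^0.4/(48+t) gives 0.4(48+t) = t, so 0.60·t = 0.4×48.
t* = 0.4×48/0.60 = 32 min.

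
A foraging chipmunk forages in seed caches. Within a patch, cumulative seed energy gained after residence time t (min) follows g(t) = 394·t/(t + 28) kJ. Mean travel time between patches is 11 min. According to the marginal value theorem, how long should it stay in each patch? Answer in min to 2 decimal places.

17.55 min

By the marginal value theorem, leave when the instantaneous gain rate g'(t) equals the habitat-wide average g(t)/(T + t).
g'(t) = 394·28/(t + 28)². Setting 394·28/(t+28)² = 394t/[(t+28)(11+t)] gives 28(11+t) = t(t+28), so t² = 28×11 = 308.
t* = √308 = 17.55 min.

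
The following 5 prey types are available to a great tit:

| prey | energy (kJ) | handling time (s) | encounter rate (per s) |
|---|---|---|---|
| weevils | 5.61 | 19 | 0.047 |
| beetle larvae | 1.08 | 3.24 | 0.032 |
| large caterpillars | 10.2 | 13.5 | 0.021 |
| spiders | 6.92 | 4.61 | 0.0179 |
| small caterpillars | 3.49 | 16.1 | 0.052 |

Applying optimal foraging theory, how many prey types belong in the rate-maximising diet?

Profitabilities (E/h, kJ/s): spiders 1.5, large caterpillars 0.756, beetle larvae 0.333, weevils 0.295, small caterpillars 0.217. Add prey in this order while the next type's profitability exceeds the intake rate on those already taken.
Rate on top 1: 0.1144. large caterpillars: 0.756 > 0.1144 → include.
Rate on top 2: 0.2475. beetle larvae: 0.333 > 0.2475 → include.
Rate on top 3: 0.2535. weevils: 0.295 > 0.2535 → include.
Rate on top 4: 0.2693. small caterpillars: 0.217 < 0.2693 → exclude; stop.
Optimal diet: spiders, large caterpillars, beetle larvae, weevils — 4 of 5 types.

4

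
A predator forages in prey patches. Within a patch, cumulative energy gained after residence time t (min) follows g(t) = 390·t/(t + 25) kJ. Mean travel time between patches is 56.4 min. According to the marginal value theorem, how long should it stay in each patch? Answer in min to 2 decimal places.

37.55 min

By the marginal value theorem, leave when the instantaneous gain rate g'(t) equals the habitat-wide average g(t)/(T + t).
g'(t) = 390·25/(t + 25)². Setting 390·25/(t+25)² = 390t/[(t+25)(56.4+t)] gives 25(56.4+t) = t(t+25), so t² = 25×56.4 = 1410.
t* = √1410 = 37.55 min.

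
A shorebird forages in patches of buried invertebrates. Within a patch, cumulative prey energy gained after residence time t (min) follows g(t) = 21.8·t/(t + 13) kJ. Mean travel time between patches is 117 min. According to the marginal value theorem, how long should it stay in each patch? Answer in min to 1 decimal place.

39.0 min

Maximise g(t)/(T+t): set derivative to zero → g'(t)(T+t) = g(t).
g'(t) = 21.8·13/(t + 13)². Setting 21.8·13/(t+13)² = 21.8t/[(t+13)(117+t)] gives 13(117+t) = t(t+13), so t² = 13×117 = 1521.
t* = √1521 = 39 min.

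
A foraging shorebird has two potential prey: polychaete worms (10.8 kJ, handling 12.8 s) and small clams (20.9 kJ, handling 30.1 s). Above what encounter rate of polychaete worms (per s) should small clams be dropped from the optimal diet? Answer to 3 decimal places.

Drop small clams once their profitability E₂/h₂ falls below the rate achievable on polychaete worms alone: E₂/h₂ = λE₁/(1 + λh₁).
Solve for λ: λE₁h₂ = E₂(1 + λh₁) → λ(E₁h₂ − E₂h₁) = E₂ → λ = E₂/(E₁h₂ − E₂h₁).
λ = 20.9/(10.8×30.1 − 20.9×12.8) = 20.9/57.56 = 0.3631 per s.

0.363 per s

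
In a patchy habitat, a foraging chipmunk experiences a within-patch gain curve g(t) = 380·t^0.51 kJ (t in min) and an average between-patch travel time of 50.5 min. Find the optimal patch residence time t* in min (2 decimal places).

Optimal t* satisfies g'(t*) = g(t*)/(T + t*).
g'(t) = 0.51·380·t^-0.49. Setting 0.51·380·t^-0.49 = 380·t^0.51/(50.5+t) gives 0.51(50.5+t) = t, so 0.49·t = 0.51×50.5.
t* = 0.51×50.5/0.49 = 52.56 min.

52.56 min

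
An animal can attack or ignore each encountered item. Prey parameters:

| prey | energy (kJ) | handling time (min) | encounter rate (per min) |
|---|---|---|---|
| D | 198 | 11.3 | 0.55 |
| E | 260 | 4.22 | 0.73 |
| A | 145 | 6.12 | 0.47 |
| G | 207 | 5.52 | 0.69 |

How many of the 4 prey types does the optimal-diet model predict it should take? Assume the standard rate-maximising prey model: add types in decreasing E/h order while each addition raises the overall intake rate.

Profitabilities (E/h, kJ/min): E 61.6, G 37.5, A 23.7, D 17.5. Add prey in this order while the next type's profitability exceeds the intake rate on those already taken.
Rate on top 1: 46.51. G: 37.5 < 46.51 → exclude; stop.
Optimal diet: E — 1 of 4 types.

1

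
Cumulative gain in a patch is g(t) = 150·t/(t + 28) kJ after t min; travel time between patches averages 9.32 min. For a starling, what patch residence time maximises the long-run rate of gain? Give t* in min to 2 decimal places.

By the marginal value theorem, leave when the instantaneous gain rate g'(t) equals the habitat-wide average g(t)/(T + t).
g'(t) = 150·28/(t + 28)². Setting 150·28/(t+28)² = 150t/[(t+28)(9.32+t)] gives 28(9.32+t) = t(t+28), so t² = 28×9.32 = 261.
t* = √261 = 16.15 min.

16.15 min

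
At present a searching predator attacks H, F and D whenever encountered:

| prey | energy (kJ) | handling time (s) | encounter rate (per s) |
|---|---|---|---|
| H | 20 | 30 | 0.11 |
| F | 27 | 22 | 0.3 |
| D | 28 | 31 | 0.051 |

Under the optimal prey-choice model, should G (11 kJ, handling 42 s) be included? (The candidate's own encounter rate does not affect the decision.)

No

Intake rate on the current diet: R = (0.11×20 + 0.3×27 + 0.051×28) / (1 + 0.11×30 + 0.3×22 + 0.051×31) = 11.73/12.48 = 0.9397 kJ/s.
Profitability of G: 11/42 = 0.2619 kJ/s.
0.2619 < 0.9397, so adding G would lower the average — exclude it.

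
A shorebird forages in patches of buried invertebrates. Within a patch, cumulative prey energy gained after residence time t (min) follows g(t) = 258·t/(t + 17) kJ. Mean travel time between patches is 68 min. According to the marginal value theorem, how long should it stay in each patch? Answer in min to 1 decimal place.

34.0 min

Maximise g(t)/(T+t): set derivative to zero → g'(t)(T+t) = g(t).
g'(t) = 258·17/(t + 17)². Setting 258·17/(t+17)² = 258t/[(t+17)(68+t)] gives 17(68+t) = t(t+17), so t² = 17×68 = 1156.
t* = √1156 = 34 min.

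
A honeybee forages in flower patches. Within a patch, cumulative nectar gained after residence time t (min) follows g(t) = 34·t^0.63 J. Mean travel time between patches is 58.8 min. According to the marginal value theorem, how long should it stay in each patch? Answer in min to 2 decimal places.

100.12 min

By the marginal value theorem, leave when the instantaneous gain rate g'(t) equals the habitat-wide average g(t)/(T + t).
g'(t) = 0.63·34·t^-0.37. Setting 0.63·34·t^-0.37 = 34·t^0.63/(58.8+t) gives 0.63(58.8+t) = t, so 0.37·t = 0.63×58.8.
t* = 0.63×58.8/0.37 = 100.1 min.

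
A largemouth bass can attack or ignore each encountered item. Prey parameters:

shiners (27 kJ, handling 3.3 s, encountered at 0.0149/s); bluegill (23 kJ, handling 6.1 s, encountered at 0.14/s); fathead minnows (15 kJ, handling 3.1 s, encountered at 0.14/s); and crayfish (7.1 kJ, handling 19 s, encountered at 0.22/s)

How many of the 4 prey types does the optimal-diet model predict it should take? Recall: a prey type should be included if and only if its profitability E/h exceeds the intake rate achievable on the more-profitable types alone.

Rank by E/h (kJ/s): shiners 8.18, fathead minnows 4.84, bluegill 3.77, crayfish 0.374. Include each in turn until the next type's E/h falls below the running intake rate.
Rate on top 1: 0.3834. fathead minnows: 4.84 > 0.3834 → include.
Rate on top 2: 1.687. bluegill: 3.77 > 1.687 → include.
Rate on top 3: 2.448. crayfish: 0.374 < 2.448 → exclude; stop.
Optimal diet: shiners, fathead minnows, bluegill — 3 of 4 types.

3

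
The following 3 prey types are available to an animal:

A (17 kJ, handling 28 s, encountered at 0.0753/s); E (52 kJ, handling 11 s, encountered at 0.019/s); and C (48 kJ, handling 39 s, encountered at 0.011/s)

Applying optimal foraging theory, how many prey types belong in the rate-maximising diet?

Profitabilities (E/h, kJ/s): E 4.73, C 1.23, A 0.607. Add prey in this order while the next type's profitability exceeds the intake rate on those already taken.
Rate on top 1: 0.8172. C: 1.23 > 0.8172 → include.
Rate on top 2: 0.9255. A: 0.607 < 0.9255 → exclude; stop.
Optimal diet: E, C — 2 of 3 types.

2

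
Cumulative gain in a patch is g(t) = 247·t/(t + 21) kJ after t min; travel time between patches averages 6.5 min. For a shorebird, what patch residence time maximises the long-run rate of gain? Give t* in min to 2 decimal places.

11.68 min

By the marginal value theorem, leave when the instantaneous gain rate g'(t) equals the habitat-wide average g(t)/(T + t).
g'(t) = 247·21/(t + 21)². Setting 247·21/(t+21)² = 247t/[(t+21)(6.5+t)] gives 21(6.5+t) = t(t+21), so t² = 21×6.5 = 136.5.
t* = √136.5 = 11.68 min.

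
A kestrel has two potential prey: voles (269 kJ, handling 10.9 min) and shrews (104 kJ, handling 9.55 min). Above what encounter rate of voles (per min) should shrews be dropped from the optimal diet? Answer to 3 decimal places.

0.072 per min

The zero-one rule: include shrews iff E₂/h₂ > λE₁/(1+λh₁). Equality gives the switch point.
λE₁h₂ = E₂ + λE₂h₁ ⇒ λ = E₂/(E₁h₂ − E₂h₁) = 104/(2569 − 1134) = 0.07246 per min.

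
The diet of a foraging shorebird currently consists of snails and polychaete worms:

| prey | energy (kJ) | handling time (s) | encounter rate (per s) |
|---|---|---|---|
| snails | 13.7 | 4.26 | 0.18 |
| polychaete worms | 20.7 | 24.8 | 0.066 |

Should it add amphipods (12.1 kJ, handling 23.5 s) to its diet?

No

Current rate: (0.18×13.7 + 0.066×20.7)/(1 + 0.18×4.26 + 0.066×24.8) = 1.126 kJ/s.
amphipods: E/h = 12.1/23.5 = 0.5149 kJ/s.
0.5149 < 1.126, so adding amphipods would lower the average — exclude it.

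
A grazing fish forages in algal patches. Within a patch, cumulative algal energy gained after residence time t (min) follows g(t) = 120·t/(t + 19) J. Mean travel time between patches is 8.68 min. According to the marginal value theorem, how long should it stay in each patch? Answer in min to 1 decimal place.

Maximise g(t)/(T+t): set derivative to zero → g'(t)(T+t) = g(t).
g'(t) = 120·19/(t + 19)². Setting 120·19/(t+19)² = 120t/[(t+19)(8.68+t)] gives 19(8.68+t) = t(t+19), so t² = 19×8.68 = 164.9.
t* = √164.9 = 12.84 min.

12.8 min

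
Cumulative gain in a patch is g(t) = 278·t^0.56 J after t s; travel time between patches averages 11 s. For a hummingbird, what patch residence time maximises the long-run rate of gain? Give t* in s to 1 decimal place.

14.0 s

By the marginal value theorem, leave when the instantaneous gain rate g'(t) equals the habitat-wide average g(t)/(T + t).
g'(t) = 0.56·278·t^-0.44. Setting 0.56·278·t^-0.44 = 278·t^0.56/(11+t) gives 0.56(11+t) = t, so 0.44·t = 0.56×11.
t* = 0.56×11/0.44 = 14 s.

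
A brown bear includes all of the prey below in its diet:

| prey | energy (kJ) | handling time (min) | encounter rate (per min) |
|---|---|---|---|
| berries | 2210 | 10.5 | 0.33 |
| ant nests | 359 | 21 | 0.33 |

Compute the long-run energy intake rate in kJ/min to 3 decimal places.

74.398 kJ/min

Energy encountered per unit search time: 0.33×2210 + 0.33×359 = 847.8 kJ/min.
Handling time per unit search time: 0.33×10.5 + 0.33×21 = 10.4.
Rate = 847.8/(1 + 10.4) = 74.4 kJ/min.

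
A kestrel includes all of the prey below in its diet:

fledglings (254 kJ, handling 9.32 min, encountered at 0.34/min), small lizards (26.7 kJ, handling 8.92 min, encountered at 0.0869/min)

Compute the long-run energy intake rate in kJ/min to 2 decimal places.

Energy encountered per unit search time: 0.34×254 + 0.0869×26.7 = 88.68 kJ/min.
Handling time per unit search time: 0.34×9.32 + 0.0869×8.92 = 3.944.
Rate = 88.68/(1 + 3.944) = 17.94 kJ/min.

17.94 kJ/min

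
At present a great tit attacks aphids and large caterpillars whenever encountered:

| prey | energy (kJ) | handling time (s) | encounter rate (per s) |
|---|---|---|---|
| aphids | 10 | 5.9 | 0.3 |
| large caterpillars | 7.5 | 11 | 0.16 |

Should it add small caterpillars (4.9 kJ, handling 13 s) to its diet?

No

Intake rate on the current diet: R = (0.3×10 + 0.16×7.5) / (1 + 0.3×5.9 + 0.16×11) = 4.2/4.53 = 0.9272 kJ/s.
small caterpillars: E/h = 4.9/13 = 0.3769 kJ/s.
Since 0.3769 < R, time spent handling small caterpillars is better spent searching.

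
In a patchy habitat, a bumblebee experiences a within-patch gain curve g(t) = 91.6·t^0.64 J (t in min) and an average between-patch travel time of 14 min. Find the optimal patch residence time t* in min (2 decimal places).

24.89 min

Optimal t* satisfies g'(t*) = g(t*)/(T + t*).
g'(t) = 0.64·91.6·t^-0.36. Setting 0.64·91.6·t^-0.36 = 91.6·t^0.64/(14+t) gives 0.64(14+t) = t, so 0.36·t = 0.64×14.
t* = 0.64×14/0.36 = 24.89 min.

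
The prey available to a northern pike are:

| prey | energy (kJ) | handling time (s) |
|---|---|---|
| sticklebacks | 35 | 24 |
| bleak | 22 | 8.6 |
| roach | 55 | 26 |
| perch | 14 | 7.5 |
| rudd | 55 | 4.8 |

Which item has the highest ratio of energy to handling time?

Profitability E/h (kJ/s): sticklebacks = 35/24 = 1.46, bleak = 22/8.6 = 2.56, roach = 55/26 = 2.12, perch = 14/7.5 = 1.87, rudd = 55/4.8 = 11.5.
Ranked: rudd > bleak > roach > perch > sticklebacks.

rudd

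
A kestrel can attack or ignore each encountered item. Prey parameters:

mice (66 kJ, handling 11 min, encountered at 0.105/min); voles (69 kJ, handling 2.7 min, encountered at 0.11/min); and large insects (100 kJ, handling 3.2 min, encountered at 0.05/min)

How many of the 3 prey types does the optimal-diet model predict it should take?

2

Rank by E/h (kJ/min): large insects 31.2, voles 25.6, mice 6. Include each in turn until the next type's E/h falls below the running intake rate.
Rate on top 1: 4.31. voles: 25.6 > 4.31 → include.
Rate on top 2: 8.641. mice: 6 < 8.641 → exclude; stop.
Optimal diet: large insects, voles — 2 of 3 types.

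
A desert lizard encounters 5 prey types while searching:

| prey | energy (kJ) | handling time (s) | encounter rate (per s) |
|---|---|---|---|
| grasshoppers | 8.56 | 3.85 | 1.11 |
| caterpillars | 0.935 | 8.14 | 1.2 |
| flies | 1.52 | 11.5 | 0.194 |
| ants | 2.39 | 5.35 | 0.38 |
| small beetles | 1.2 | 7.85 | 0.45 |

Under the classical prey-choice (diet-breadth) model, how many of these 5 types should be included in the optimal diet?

E/h in descending order: grasshoppers 2.22, ants 0.447, small beetles 0.153, flies 0.132, caterpillars 0.115 kJ/s. The optimal diet is the largest prefix of this list for which every included type satisfies E_i/h_i > R on the types above it.
Rate on top 1: 1.802. ants: 0.447 < 1.802 → exclude; stop.
Optimal diet: grasshoppers — 1 of 5 types.

1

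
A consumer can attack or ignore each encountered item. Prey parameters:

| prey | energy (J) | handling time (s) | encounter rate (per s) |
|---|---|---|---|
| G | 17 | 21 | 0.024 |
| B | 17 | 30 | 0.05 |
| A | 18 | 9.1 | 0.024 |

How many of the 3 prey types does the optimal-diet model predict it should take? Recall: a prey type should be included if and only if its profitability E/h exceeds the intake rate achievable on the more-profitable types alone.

3

Profitabilities (E/h, J/s): A 1.98, G 0.81, B 0.567. Add prey in this order while the next type's profitability exceeds the intake rate on those already taken.
Rate on top 1: 0.3546. G: 0.81 > 0.3546 → include.
Rate on top 2: 0.4877. B: 0.567 > 0.4877 → include.
Optimal diet: A, G, B — 3 of 3 types.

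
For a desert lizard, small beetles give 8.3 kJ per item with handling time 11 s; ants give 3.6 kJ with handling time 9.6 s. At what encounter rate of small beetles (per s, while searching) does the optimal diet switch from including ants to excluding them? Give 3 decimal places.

The zero-one rule: include ants iff E₂/h₂ > λE₁/(1+λh₁). Equality gives the switch point.
λE₁h₂ = E₂ + λE₂h₁ ⇒ λ = E₂/(E₁h₂ − E₂h₁) = 3.6/(79.68 − 39.6) = 0.08982 per s.

0.090 per s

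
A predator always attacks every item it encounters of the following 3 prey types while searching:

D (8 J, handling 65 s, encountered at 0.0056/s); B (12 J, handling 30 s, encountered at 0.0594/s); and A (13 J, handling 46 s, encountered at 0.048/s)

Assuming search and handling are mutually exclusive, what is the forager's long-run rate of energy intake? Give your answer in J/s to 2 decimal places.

0.26 J/s

R = (0.0056×8 + 0.0594×12 + 0.048×13) / (1 + 0.0056×65 + 0.0594×30 + 0.048×46) = 1.382/5.354 = 0.2581 J/s.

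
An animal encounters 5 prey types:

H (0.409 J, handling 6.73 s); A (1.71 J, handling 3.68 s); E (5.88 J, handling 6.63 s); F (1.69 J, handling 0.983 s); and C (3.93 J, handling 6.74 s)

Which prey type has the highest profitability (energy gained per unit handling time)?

F

In descending order of E/h:
F: 1.69/0.983 = 1.72 J/s
E: 5.88/6.63 = 0.887 J/s
C: 3.93/6.74 = 0.583 J/s
A: 1.71/3.68 = 0.465 J/s
H: 0.409/6.73 = 0.0608 J/s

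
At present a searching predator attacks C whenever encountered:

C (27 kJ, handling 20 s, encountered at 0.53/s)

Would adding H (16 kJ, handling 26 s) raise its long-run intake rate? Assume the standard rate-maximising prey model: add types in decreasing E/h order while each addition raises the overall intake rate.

No

On C alone, R = ΣλE/(1+Σλh) = 14.31/11.6 = 1.234 kJ/s.
H: E/h = 16/26 = 0.6154 kJ/s.
0.6154 < 1.234, so adding H would lower the average — exclude it.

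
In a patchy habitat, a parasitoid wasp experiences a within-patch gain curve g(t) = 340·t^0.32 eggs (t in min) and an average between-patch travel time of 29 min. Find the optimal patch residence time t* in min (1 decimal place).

13.6 min

Optimal t* satisfies g'(t*) = g(t*)/(T + t*).
g'(t) = 0.32·340·t^-0.68. Setting 0.32·340·t^-0.68 = 340·t^0.32/(29+t) gives 0.32(29+t) = t, so 0.68·t = 0.32×29.
t* = 0.32×29/0.68 = 13.65 min.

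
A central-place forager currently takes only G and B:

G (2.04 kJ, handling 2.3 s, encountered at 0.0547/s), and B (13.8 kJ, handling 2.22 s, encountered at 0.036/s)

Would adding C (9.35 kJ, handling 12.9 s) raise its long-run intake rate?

Intake rate on the current diet: R = (0.0547×2.04 + 0.036×13.8) / (1 + 0.0547×2.3 + 0.036×2.22) = 0.6084/1.206 = 0.5046 kJ/s.
C: E/h = 9.35/12.9 = 0.7248 kJ/s.
Since 0.7248 > R, including C increases the long-run rate.

Yes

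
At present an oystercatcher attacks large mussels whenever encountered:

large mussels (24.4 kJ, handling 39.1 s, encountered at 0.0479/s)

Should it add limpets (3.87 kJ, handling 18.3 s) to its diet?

No

On large mussels alone, R = ΣλE/(1+Σλh) = 1.169/2.873 = 0.4068 kJ/s.
Profitability of limpets: 3.87/18.3 = 0.2115 kJ/s.
Since 0.2115 < R, time spent handling limpets is better spent searching.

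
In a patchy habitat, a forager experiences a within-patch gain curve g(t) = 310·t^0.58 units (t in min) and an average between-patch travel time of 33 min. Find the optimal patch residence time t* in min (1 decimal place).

By the marginal value theorem, leave when the instantaneous gain rate g'(t) equals the habitat-wide average g(t)/(T + t).
g'(t) = 0.58·310·t^-0.42. Setting 0.58·310·t^-0.42 = 310·t^0.58/(33+t) gives 0.58(33+t) = t, so 0.42·t = 0.58×33.
t* = 0.58×33/0.42 = 45.57 min.

45.6 min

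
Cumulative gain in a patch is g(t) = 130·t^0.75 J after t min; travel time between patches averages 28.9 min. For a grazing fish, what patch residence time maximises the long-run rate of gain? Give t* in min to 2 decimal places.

Maximise g(t)/(T+t): set derivative to zero → g'(t)(T+t) = g(t).
g'(t) = 0.75·130·t^-0.25. Setting 0.75·130·t^-0.25 = 130·t^0.75/(28.9+t) gives 0.75(28.9+t) = t, so 0.25·t = 0.75×28.9.
t* = 0.75×28.9/0.25 = 86.7 min.

86.70 min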